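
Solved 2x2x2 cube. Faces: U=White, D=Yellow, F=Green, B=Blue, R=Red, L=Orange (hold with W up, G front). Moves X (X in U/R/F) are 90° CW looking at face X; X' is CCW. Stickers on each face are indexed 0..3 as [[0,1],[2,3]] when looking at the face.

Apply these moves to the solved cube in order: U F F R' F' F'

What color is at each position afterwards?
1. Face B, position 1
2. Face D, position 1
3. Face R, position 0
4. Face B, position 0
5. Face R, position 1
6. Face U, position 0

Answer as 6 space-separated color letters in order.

After move 1 (U): U=WWWW F=RRGG R=BBRR B=OOBB L=GGOO
After move 2 (F): F=GRGR U=WWOG R=WBWR D=RBYY L=GYOY
After move 3 (F): F=GGRR U=WWYY R=OBGR D=WWYY L=GROB
After move 4 (R'): R=BROG U=WBYO F=GWRY D=WGYR B=YOWB
After move 5 (F'): F=WYGR U=WBBO R=GRWG D=RBYR L=GOOY
After move 6 (F'): F=YRWG U=WBGW R=BRRG D=OYYR L=GOOB
Query 1: B[1] = O
Query 2: D[1] = Y
Query 3: R[0] = B
Query 4: B[0] = Y
Query 5: R[1] = R
Query 6: U[0] = W

Answer: O Y B Y R W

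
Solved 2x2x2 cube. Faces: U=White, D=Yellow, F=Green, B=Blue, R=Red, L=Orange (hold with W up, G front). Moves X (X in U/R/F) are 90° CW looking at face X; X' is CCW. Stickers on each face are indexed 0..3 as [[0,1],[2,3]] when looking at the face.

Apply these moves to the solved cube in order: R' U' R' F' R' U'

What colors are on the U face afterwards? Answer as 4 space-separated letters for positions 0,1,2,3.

Answer: G G B W

Derivation:
After move 1 (R'): R=RRRR U=WBWB F=GWGW D=YGYG B=YBYB
After move 2 (U'): U=BBWW F=OOGW R=GWRR B=RRYB L=YBOO
After move 3 (R'): R=WRGR U=BYWR F=OBGW D=YOYW B=GRGB
After move 4 (F'): F=BWOG U=BYWG R=ORYR D=BOYW L=YROW
After move 5 (R'): R=RROY U=BGWG F=BYOG D=BWYG B=WROB
After move 6 (U'): U=GGBW F=YROG R=BYOY B=RROB L=WROW
Query: U face = GGBW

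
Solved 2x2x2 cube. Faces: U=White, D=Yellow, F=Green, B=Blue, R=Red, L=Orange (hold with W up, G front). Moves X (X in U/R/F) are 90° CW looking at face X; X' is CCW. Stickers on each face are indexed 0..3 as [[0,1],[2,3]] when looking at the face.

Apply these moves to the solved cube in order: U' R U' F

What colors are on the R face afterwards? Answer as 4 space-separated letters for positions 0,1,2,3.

Answer: W Y W G

Derivation:
After move 1 (U'): U=WWWW F=OOGG R=GGRR B=RRBB L=BBOO
After move 2 (R): R=RGRG U=WOWG F=OYGY D=YBYR B=WRWB
After move 3 (U'): U=OGWW F=BBGY R=OYRG B=RGWB L=WROO
After move 4 (F): F=GBYB U=OGOR R=WYWG D=ROYR L=WYOB
Query: R face = WYWG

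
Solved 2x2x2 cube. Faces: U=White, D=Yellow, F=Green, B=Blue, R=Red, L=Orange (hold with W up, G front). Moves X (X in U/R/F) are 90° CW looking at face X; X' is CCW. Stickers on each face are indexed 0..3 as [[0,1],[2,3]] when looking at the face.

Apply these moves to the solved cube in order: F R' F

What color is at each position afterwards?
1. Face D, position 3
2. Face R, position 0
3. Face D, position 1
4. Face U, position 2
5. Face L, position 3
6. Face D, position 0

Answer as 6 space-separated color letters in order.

Answer: G O R Y G W

Derivation:
After move 1 (F): F=GGGG U=WWOO R=WRWR D=RRYY L=OYOY
After move 2 (R'): R=RRWW U=WBOB F=GWGO D=RGYG B=YBRB
After move 3 (F): F=GGOW U=WBYY R=ORBW D=WRYG L=OROG
Query 1: D[3] = G
Query 2: R[0] = O
Query 3: D[1] = R
Query 4: U[2] = Y
Query 5: L[3] = G
Query 6: D[0] = W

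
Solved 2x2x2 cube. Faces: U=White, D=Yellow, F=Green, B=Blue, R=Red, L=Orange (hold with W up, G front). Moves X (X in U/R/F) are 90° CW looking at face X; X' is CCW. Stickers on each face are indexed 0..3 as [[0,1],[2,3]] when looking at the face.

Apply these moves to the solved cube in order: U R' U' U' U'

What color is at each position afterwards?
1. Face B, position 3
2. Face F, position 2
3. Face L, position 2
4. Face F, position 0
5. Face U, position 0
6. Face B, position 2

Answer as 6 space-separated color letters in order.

Answer: B G O B W Y

Derivation:
After move 1 (U): U=WWWW F=RRGG R=BBRR B=OOBB L=GGOO
After move 2 (R'): R=BRBR U=WBWO F=RWGW D=YRYG B=YOYB
After move 3 (U'): U=BOWW F=GGGW R=RWBR B=BRYB L=YOOO
After move 4 (U'): U=OWBW F=YOGW R=GGBR B=RWYB L=BROO
After move 5 (U'): U=WWOB F=BRGW R=YOBR B=GGYB L=RWOO
Query 1: B[3] = B
Query 2: F[2] = G
Query 3: L[2] = O
Query 4: F[0] = B
Query 5: U[0] = W
Query 6: B[2] = Y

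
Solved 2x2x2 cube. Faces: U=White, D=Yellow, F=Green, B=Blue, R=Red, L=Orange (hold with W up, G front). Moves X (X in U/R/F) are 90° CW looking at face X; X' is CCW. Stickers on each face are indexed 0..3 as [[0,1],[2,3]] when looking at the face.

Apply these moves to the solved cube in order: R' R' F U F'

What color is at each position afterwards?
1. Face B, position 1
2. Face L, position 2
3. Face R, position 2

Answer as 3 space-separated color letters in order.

Answer: Y O R

Derivation:
After move 1 (R'): R=RRRR U=WBWB F=GWGW D=YGYG B=YBYB
After move 2 (R'): R=RRRR U=WYWY F=GBGB D=YWYW B=GBGB
After move 3 (F): F=GGBB U=WYOO R=WRYR D=RRYW L=OYOW
After move 4 (U): U=OWOY F=WRBB R=GBYR B=OYGB L=GGOW
After move 5 (F'): F=RBWB U=OWGY R=RBRR D=GWYW L=GYOO
Query 1: B[1] = Y
Query 2: L[2] = O
Query 3: R[2] = R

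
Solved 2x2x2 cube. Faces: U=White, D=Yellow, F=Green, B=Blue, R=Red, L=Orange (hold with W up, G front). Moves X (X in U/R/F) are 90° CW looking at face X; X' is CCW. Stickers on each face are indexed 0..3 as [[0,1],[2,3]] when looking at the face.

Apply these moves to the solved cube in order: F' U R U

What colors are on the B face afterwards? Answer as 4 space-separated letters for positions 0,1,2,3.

After move 1 (F'): F=GGGG U=WWRR R=YRYR D=OOYY L=OWOW
After move 2 (U): U=RWRW F=YRGG R=BBYR B=OWBB L=GGOW
After move 3 (R): R=YBRB U=RRRG F=YOGY D=OBYO B=WWWB
After move 4 (U): U=RRGR F=YBGY R=WWRB B=GGWB L=YOOW
Query: B face = GGWB

Answer: G G W B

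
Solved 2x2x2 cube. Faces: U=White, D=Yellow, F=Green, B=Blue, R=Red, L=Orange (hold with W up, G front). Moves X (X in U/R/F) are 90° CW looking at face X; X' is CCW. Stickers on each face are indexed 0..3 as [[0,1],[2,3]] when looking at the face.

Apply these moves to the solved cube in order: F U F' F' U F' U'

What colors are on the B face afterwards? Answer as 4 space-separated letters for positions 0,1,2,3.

Answer: O Y B B

Derivation:
After move 1 (F): F=GGGG U=WWOO R=WRWR D=RRYY L=OYOY
After move 2 (U): U=OWOW F=WRGG R=BBWR B=OYBB L=GGOY
After move 3 (F'): F=RGWG U=OWBW R=RBRR D=GYYY L=GWOO
After move 4 (F'): F=GGRW U=OWRR R=YBGR D=WOYY L=GWOB
After move 5 (U): U=RORW F=YBRW R=OYGR B=GWBB L=GGOB
After move 6 (F'): F=BWYR U=ROOG R=OYWR D=GBYY L=GWOR
After move 7 (U'): U=OGRO F=GWYR R=BWWR B=OYBB L=GWOR
Query: B face = OYBB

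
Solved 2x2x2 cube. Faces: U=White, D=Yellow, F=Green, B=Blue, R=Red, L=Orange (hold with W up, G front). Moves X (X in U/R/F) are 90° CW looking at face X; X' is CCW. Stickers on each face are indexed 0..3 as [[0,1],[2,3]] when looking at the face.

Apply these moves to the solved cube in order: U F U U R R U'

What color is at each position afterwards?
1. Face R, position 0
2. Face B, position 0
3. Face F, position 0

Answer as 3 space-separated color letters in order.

After move 1 (U): U=WWWW F=RRGG R=BBRR B=OOBB L=GGOO
After move 2 (F): F=GRGR U=WWOG R=WBWR D=RBYY L=GYOY
After move 3 (U): U=OWGW F=WBGR R=OOWR B=GYBB L=GROY
After move 4 (U): U=GOWW F=OOGR R=GYWR B=GRBB L=WBOY
After move 5 (R): R=WGRY U=GOWR F=OBGY D=RBYG B=WROB
After move 6 (R): R=RWYG U=GBWY F=OBGG D=ROYW B=RROB
After move 7 (U'): U=BYGW F=WBGG R=OBYG B=RWOB L=RROY
Query 1: R[0] = O
Query 2: B[0] = R
Query 3: F[0] = W

Answer: O R W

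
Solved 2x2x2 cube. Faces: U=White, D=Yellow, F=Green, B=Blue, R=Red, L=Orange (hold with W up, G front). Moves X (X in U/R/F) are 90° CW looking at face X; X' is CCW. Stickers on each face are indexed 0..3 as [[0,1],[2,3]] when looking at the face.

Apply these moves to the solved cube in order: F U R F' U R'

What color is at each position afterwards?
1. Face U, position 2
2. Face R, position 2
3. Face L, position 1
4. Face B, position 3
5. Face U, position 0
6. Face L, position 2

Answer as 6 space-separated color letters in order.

After move 1 (F): F=GGGG U=WWOO R=WRWR D=RRYY L=OYOY
After move 2 (U): U=OWOW F=WRGG R=BBWR B=OYBB L=GGOY
After move 3 (R): R=WBRB U=OROG F=WRGY D=RBYO B=WYWB
After move 4 (F'): F=RYWG U=ORWR R=BBRB D=GYYO L=GGOO
After move 5 (U): U=WORR F=BBWG R=WYRB B=GGWB L=RYOO
After move 6 (R'): R=YBWR U=WWRG F=BOWR D=GBYG B=OGYB
Query 1: U[2] = R
Query 2: R[2] = W
Query 3: L[1] = Y
Query 4: B[3] = B
Query 5: U[0] = W
Query 6: L[2] = O

Answer: R W Y B W O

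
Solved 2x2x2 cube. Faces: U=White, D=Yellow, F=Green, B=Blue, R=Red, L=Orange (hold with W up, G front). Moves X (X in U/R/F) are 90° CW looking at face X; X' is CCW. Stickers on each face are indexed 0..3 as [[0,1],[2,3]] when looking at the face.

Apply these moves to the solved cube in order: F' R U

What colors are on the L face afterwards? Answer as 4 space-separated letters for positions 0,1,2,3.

Answer: G O O W

Derivation:
After move 1 (F'): F=GGGG U=WWRR R=YRYR D=OOYY L=OWOW
After move 2 (R): R=YYRR U=WGRG F=GOGY D=OBYB B=RBWB
After move 3 (U): U=RWGG F=YYGY R=RBRR B=OWWB L=GOOW
Query: L face = GOOW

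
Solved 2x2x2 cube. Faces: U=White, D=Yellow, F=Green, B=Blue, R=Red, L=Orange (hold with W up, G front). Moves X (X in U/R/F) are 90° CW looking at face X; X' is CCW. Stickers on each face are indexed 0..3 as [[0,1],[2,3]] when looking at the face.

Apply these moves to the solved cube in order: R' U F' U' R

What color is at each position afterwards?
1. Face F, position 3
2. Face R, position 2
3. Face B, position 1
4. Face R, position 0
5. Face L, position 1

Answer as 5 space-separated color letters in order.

After move 1 (R'): R=RRRR U=WBWB F=GWGW D=YGYG B=YBYB
After move 2 (U): U=WWBB F=RRGW R=YBRR B=OOYB L=GWOO
After move 3 (F'): F=RWRG U=WWYR R=GBYR D=WOYG L=GBOB
After move 4 (U'): U=WRWY F=GBRG R=RWYR B=GBYB L=OOOB
After move 5 (R): R=YRRW U=WBWG F=GORG D=WYYG B=YBRB
Query 1: F[3] = G
Query 2: R[2] = R
Query 3: B[1] = B
Query 4: R[0] = Y
Query 5: L[1] = O

Answer: G R B Y O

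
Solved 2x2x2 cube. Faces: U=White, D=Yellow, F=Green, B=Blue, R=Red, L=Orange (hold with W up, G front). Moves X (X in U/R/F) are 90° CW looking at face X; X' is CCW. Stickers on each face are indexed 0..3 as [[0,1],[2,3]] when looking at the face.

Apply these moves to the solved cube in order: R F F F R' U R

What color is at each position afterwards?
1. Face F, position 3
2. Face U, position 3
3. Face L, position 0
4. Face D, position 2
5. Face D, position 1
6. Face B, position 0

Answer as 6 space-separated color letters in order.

After move 1 (R): R=RRRR U=WGWG F=GYGY D=YBYB B=WBWB
After move 2 (F): F=GGYY U=WGOO R=WRGR D=RRYB L=OYOB
After move 3 (F): F=YGYG U=WGBY R=OROR D=GWYB L=OROR
After move 4 (F): F=YYGG U=WGRR R=BRYR D=OOYB L=OGOW
After move 5 (R'): R=RRBY U=WWRW F=YGGR D=OYYG B=BBOB
After move 6 (U): U=RWWW F=RRGR R=BBBY B=OGOB L=YGOW
After move 7 (R): R=BBYB U=RRWR F=RYGG D=OOYO B=WGWB
Query 1: F[3] = G
Query 2: U[3] = R
Query 3: L[0] = Y
Query 4: D[2] = Y
Query 5: D[1] = O
Query 6: B[0] = W

Answer: G R Y Y O W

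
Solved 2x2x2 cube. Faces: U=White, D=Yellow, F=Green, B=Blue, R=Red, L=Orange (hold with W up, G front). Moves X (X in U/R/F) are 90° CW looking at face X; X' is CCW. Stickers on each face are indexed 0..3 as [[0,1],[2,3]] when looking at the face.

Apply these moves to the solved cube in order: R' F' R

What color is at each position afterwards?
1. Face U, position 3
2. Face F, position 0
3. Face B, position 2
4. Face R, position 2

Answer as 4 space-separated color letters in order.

Answer: G W B R

Derivation:
After move 1 (R'): R=RRRR U=WBWB F=GWGW D=YGYG B=YBYB
After move 2 (F'): F=WWGG U=WBRR R=GRYR D=OOYG L=OBOW
After move 3 (R): R=YGRR U=WWRG F=WOGG D=OYYY B=RBBB
Query 1: U[3] = G
Query 2: F[0] = W
Query 3: B[2] = B
Query 4: R[2] = R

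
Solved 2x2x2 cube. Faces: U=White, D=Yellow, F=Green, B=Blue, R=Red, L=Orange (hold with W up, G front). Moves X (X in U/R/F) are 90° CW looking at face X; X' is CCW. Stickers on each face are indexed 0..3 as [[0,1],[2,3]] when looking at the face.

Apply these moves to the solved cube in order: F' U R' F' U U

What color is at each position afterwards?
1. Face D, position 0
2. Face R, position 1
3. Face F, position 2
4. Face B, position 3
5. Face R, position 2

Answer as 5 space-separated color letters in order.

After move 1 (F'): F=GGGG U=WWRR R=YRYR D=OOYY L=OWOW
After move 2 (U): U=RWRW F=YRGG R=BBYR B=OWBB L=GGOW
After move 3 (R'): R=BRBY U=RBRO F=YWGW D=ORYG B=YWOB
After move 4 (F'): F=WWYG U=RBBB R=RROY D=GWYG L=GOOR
After move 5 (U): U=BRBB F=RRYG R=YWOY B=GOOB L=WWOR
After move 6 (U): U=BBBR F=YWYG R=GOOY B=WWOB L=RROR
Query 1: D[0] = G
Query 2: R[1] = O
Query 3: F[2] = Y
Query 4: B[3] = B
Query 5: R[2] = O

Answer: G O Y B O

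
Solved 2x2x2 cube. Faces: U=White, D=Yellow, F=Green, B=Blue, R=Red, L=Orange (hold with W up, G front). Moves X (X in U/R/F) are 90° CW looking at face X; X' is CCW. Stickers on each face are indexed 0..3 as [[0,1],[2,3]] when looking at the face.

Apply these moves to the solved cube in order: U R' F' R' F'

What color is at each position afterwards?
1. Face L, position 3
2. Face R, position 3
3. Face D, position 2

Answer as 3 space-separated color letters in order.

After move 1 (U): U=WWWW F=RRGG R=BBRR B=OOBB L=GGOO
After move 2 (R'): R=BRBR U=WBWO F=RWGW D=YRYG B=YOYB
After move 3 (F'): F=WWRG U=WBBB R=RRYR D=GOYG L=GOOW
After move 4 (R'): R=RRRY U=WYBY F=WBRB D=GWYG B=GOOB
After move 5 (F'): F=BBWR U=WYRR R=WRGY D=OWYG L=GYOB
Query 1: L[3] = B
Query 2: R[3] = Y
Query 3: D[2] = Y

Answer: B Y Y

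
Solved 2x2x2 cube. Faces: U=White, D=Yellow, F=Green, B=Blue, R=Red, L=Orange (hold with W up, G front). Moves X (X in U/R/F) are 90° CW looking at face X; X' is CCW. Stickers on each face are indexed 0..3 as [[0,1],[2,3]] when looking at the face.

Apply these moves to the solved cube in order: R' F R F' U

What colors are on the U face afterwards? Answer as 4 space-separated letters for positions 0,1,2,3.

After move 1 (R'): R=RRRR U=WBWB F=GWGW D=YGYG B=YBYB
After move 2 (F): F=GGWW U=WBOO R=WRBR D=RRYG L=OYOG
After move 3 (R): R=BWRR U=WGOW F=GRWG D=RYYY B=OBBB
After move 4 (F'): F=RGGW U=WGBR R=YWRR D=YGYY L=OWOO
After move 5 (U): U=BWRG F=YWGW R=OBRR B=OWBB L=RGOO
Query: U face = BWRG

Answer: B W R G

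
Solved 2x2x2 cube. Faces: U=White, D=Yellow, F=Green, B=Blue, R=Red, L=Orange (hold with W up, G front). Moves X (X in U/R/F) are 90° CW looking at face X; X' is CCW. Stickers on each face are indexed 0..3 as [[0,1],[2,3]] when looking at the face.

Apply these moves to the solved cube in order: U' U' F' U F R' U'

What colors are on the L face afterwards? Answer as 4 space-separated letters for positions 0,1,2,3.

After move 1 (U'): U=WWWW F=OOGG R=GGRR B=RRBB L=BBOO
After move 2 (U'): U=WWWW F=BBGG R=OORR B=GGBB L=RROO
After move 3 (F'): F=BGBG U=WWOR R=YOYR D=ROYY L=RWOW
After move 4 (U): U=OWRW F=YOBG R=GGYR B=RWBB L=BGOW
After move 5 (F): F=BYGO U=OWWG R=RGWR D=YGYY L=BROO
After move 6 (R'): R=GRRW U=OBWR F=BWGG D=YYYO B=YWGB
After move 7 (U'): U=BROW F=BRGG R=BWRW B=GRGB L=YWOO
Query: L face = YWOO

Answer: Y W O O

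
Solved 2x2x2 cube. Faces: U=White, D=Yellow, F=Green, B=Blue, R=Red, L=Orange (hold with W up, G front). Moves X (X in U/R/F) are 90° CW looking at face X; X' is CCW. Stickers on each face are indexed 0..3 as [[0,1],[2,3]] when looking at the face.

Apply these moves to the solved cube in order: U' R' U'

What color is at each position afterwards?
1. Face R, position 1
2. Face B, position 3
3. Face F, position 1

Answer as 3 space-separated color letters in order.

After move 1 (U'): U=WWWW F=OOGG R=GGRR B=RRBB L=BBOO
After move 2 (R'): R=GRGR U=WBWR F=OWGW D=YOYG B=YRYB
After move 3 (U'): U=BRWW F=BBGW R=OWGR B=GRYB L=YROO
Query 1: R[1] = W
Query 2: B[3] = B
Query 3: F[1] = B

Answer: W B B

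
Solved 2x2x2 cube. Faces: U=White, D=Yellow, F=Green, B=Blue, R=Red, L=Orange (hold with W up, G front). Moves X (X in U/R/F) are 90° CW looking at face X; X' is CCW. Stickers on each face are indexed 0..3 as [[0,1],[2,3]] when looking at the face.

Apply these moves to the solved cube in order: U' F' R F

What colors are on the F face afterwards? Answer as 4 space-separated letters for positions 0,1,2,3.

Answer: O O Y O

Derivation:
After move 1 (U'): U=WWWW F=OOGG R=GGRR B=RRBB L=BBOO
After move 2 (F'): F=OGOG U=WWGR R=YGYR D=BOYY L=BWOW
After move 3 (R): R=YYRG U=WGGG F=OOOY D=BBYR B=RRWB
After move 4 (F): F=OOYO U=WGWW R=GYGG D=RYYR L=BBOB
Query: F face = OOYO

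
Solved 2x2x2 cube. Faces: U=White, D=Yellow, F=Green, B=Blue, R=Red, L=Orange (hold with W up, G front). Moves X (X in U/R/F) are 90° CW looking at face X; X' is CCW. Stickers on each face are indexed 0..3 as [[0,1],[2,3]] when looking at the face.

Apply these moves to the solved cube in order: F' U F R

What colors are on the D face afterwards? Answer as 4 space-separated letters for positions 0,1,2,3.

Answer: Y B Y O

Derivation:
After move 1 (F'): F=GGGG U=WWRR R=YRYR D=OOYY L=OWOW
After move 2 (U): U=RWRW F=YRGG R=BBYR B=OWBB L=GGOW
After move 3 (F): F=GYGR U=RWWG R=RBWR D=YBYY L=GOOO
After move 4 (R): R=WRRB U=RYWR F=GBGY D=YBYO B=GWWB
Query: D face = YBYO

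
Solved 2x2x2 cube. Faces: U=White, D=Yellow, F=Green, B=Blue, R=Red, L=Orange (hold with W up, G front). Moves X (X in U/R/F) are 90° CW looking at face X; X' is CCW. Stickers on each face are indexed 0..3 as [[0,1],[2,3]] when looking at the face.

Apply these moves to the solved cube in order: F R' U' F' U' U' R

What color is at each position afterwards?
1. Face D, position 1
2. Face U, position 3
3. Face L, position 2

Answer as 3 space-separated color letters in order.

Answer: R G O

Derivation:
After move 1 (F): F=GGGG U=WWOO R=WRWR D=RRYY L=OYOY
After move 2 (R'): R=RRWW U=WBOB F=GWGO D=RGYG B=YBRB
After move 3 (U'): U=BBWO F=OYGO R=GWWW B=RRRB L=YBOY
After move 4 (F'): F=YOOG U=BBGW R=GWRW D=BYYG L=YOOW
After move 5 (U'): U=BWBG F=YOOG R=YORW B=GWRB L=RROW
After move 6 (U'): U=WGBB F=RROG R=YORW B=YORB L=GWOW
After move 7 (R): R=RYWO U=WRBG F=RYOG D=BRYY B=BOGB
Query 1: D[1] = R
Query 2: U[3] = G
Query 3: L[2] = O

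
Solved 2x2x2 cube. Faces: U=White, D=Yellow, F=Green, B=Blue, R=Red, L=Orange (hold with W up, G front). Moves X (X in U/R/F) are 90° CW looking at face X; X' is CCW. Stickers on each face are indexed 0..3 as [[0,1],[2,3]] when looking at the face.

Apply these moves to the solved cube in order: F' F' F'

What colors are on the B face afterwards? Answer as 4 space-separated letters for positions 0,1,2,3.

After move 1 (F'): F=GGGG U=WWRR R=YRYR D=OOYY L=OWOW
After move 2 (F'): F=GGGG U=WWYY R=OROR D=WWYY L=OROR
After move 3 (F'): F=GGGG U=WWOO R=WRWR D=RRYY L=OYOY
Query: B face = BBBB

Answer: B B B B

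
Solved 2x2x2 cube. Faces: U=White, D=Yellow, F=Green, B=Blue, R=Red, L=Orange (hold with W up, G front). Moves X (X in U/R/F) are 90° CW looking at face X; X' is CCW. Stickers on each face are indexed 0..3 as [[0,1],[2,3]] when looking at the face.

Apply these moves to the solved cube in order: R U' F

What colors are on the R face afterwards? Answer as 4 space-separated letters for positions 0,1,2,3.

After move 1 (R): R=RRRR U=WGWG F=GYGY D=YBYB B=WBWB
After move 2 (U'): U=GGWW F=OOGY R=GYRR B=RRWB L=WBOO
After move 3 (F): F=GOYO U=GGOB R=WYWR D=RGYB L=WYOB
Query: R face = WYWR

Answer: W Y W R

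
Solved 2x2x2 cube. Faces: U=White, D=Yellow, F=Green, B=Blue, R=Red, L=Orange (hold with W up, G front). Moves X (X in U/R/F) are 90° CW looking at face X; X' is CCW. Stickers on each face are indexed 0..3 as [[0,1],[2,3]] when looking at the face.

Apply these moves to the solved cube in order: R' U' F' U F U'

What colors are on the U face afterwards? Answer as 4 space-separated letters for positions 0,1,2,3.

Answer: B W G W

Derivation:
After move 1 (R'): R=RRRR U=WBWB F=GWGW D=YGYG B=YBYB
After move 2 (U'): U=BBWW F=OOGW R=GWRR B=RRYB L=YBOO
After move 3 (F'): F=OWOG U=BBGR R=GWYR D=BOYG L=YWOW
After move 4 (U): U=GBRB F=GWOG R=RRYR B=YWYB L=OWOW
After move 5 (F): F=OGGW U=GBWW R=RRBR D=YRYG L=OBOO
After move 6 (U'): U=BWGW F=OBGW R=OGBR B=RRYB L=YWOO
Query: U face = BWGW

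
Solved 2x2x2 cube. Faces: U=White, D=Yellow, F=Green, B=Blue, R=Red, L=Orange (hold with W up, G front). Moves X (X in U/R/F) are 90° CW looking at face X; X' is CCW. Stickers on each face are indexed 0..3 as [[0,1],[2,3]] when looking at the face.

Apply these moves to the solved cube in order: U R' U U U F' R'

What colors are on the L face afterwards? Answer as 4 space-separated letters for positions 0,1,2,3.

After move 1 (U): U=WWWW F=RRGG R=BBRR B=OOBB L=GGOO
After move 2 (R'): R=BRBR U=WBWO F=RWGW D=YRYG B=YOYB
After move 3 (U): U=WWOB F=BRGW R=YOBR B=GGYB L=RWOO
After move 4 (U): U=OWBW F=YOGW R=GGBR B=RWYB L=BROO
After move 5 (U): U=BOWW F=GGGW R=RWBR B=BRYB L=YOOO
After move 6 (F'): F=GWGG U=BORB R=RWYR D=OOYG L=YWOW
After move 7 (R'): R=WRRY U=BYRB F=GOGB D=OWYG B=GROB
Query: L face = YWOW

Answer: Y W O W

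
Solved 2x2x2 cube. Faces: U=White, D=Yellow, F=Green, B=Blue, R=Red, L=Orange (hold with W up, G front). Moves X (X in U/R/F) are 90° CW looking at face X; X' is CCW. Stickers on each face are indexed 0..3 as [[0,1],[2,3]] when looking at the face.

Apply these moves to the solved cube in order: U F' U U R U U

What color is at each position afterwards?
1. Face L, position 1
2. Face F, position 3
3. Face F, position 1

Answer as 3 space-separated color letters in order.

After move 1 (U): U=WWWW F=RRGG R=BBRR B=OOBB L=GGOO
After move 2 (F'): F=RGRG U=WWBR R=YBYR D=GOYY L=GWOW
After move 3 (U): U=BWRW F=YBRG R=OOYR B=GWBB L=RGOW
After move 4 (U): U=RBWW F=OORG R=GWYR B=RGBB L=YBOW
After move 5 (R): R=YGRW U=ROWG F=OORY D=GBYR B=WGBB
After move 6 (U): U=WRGO F=YGRY R=WGRW B=YBBB L=OOOW
After move 7 (U): U=GWOR F=WGRY R=YBRW B=OOBB L=YGOW
Query 1: L[1] = G
Query 2: F[3] = Y
Query 3: F[1] = G

Answer: G Y G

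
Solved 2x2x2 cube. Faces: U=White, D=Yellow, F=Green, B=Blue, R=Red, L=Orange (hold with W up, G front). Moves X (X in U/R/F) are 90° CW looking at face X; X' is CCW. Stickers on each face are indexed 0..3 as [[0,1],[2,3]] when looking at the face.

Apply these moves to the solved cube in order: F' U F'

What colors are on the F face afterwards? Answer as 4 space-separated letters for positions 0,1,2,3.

After move 1 (F'): F=GGGG U=WWRR R=YRYR D=OOYY L=OWOW
After move 2 (U): U=RWRW F=YRGG R=BBYR B=OWBB L=GGOW
After move 3 (F'): F=RGYG U=RWBY R=OBOR D=GWYY L=GWOR
Query: F face = RGYG

Answer: R G Y G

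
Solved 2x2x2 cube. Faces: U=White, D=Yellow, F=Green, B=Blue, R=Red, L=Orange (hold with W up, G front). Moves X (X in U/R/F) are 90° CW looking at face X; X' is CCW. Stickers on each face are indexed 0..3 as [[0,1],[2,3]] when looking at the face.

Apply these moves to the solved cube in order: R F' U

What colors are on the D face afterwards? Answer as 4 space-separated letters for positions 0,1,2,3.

After move 1 (R): R=RRRR U=WGWG F=GYGY D=YBYB B=WBWB
After move 2 (F'): F=YYGG U=WGRR R=BRYR D=OOYB L=OGOW
After move 3 (U): U=RWRG F=BRGG R=WBYR B=OGWB L=YYOW
Query: D face = OOYB

Answer: O O Y B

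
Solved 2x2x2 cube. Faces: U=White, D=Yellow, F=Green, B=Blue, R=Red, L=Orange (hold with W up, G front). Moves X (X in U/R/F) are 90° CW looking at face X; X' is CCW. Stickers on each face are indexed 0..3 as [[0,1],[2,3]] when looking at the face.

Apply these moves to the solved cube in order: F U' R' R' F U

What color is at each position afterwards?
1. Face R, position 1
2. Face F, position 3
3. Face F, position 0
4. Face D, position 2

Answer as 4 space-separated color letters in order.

After move 1 (F): F=GGGG U=WWOO R=WRWR D=RRYY L=OYOY
After move 2 (U'): U=WOWO F=OYGG R=GGWR B=WRBB L=BBOY
After move 3 (R'): R=GRGW U=WBWW F=OOGO D=RYYG B=YRRB
After move 4 (R'): R=RWGG U=WRWY F=OBGW D=ROYO B=GRYB
After move 5 (F): F=GOWB U=WRYB R=WWYG D=GRYO L=BROO
After move 6 (U): U=YWBR F=WWWB R=GRYG B=BRYB L=GOOO
Query 1: R[1] = R
Query 2: F[3] = B
Query 3: F[0] = W
Query 4: D[2] = Y

Answer: R B W Y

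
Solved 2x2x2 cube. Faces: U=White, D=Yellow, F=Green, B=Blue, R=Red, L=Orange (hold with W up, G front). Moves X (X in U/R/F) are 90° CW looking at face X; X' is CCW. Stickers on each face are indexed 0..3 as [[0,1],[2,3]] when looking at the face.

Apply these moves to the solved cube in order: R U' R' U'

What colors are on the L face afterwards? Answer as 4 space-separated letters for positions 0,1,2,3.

After move 1 (R): R=RRRR U=WGWG F=GYGY D=YBYB B=WBWB
After move 2 (U'): U=GGWW F=OOGY R=GYRR B=RRWB L=WBOO
After move 3 (R'): R=YRGR U=GWWR F=OGGW D=YOYY B=BRBB
After move 4 (U'): U=WRGW F=WBGW R=OGGR B=YRBB L=BROO
Query: L face = BROO

Answer: B R O O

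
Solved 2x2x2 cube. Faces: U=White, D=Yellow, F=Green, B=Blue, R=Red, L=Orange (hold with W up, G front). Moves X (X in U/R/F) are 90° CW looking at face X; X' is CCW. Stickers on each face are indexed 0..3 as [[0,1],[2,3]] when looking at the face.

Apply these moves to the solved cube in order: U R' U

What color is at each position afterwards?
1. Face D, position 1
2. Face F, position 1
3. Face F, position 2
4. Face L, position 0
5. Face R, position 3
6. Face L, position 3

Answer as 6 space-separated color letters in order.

Answer: R R G R R O

Derivation:
After move 1 (U): U=WWWW F=RRGG R=BBRR B=OOBB L=GGOO
After move 2 (R'): R=BRBR U=WBWO F=RWGW D=YRYG B=YOYB
After move 3 (U): U=WWOB F=BRGW R=YOBR B=GGYB L=RWOO
Query 1: D[1] = R
Query 2: F[1] = R
Query 3: F[2] = G
Query 4: L[0] = R
Query 5: R[3] = R
Query 6: L[3] = O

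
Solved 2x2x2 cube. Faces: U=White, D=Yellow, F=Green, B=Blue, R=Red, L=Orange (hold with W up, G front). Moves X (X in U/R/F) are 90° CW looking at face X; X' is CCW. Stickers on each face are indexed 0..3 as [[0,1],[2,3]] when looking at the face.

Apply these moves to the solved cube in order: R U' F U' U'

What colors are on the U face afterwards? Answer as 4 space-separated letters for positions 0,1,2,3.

After move 1 (R): R=RRRR U=WGWG F=GYGY D=YBYB B=WBWB
After move 2 (U'): U=GGWW F=OOGY R=GYRR B=RRWB L=WBOO
After move 3 (F): F=GOYO U=GGOB R=WYWR D=RGYB L=WYOB
After move 4 (U'): U=GBGO F=WYYO R=GOWR B=WYWB L=RROB
After move 5 (U'): U=BOGG F=RRYO R=WYWR B=GOWB L=WYOB
Query: U face = BOGG

Answer: B O G G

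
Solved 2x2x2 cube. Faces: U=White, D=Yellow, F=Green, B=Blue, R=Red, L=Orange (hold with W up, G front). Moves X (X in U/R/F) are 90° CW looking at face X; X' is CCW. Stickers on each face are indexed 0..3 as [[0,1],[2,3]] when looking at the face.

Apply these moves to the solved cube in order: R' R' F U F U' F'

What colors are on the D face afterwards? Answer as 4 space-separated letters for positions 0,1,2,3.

Answer: Y R Y W

Derivation:
After move 1 (R'): R=RRRR U=WBWB F=GWGW D=YGYG B=YBYB
After move 2 (R'): R=RRRR U=WYWY F=GBGB D=YWYW B=GBGB
After move 3 (F): F=GGBB U=WYOO R=WRYR D=RRYW L=OYOW
After move 4 (U): U=OWOY F=WRBB R=GBYR B=OYGB L=GGOW
After move 5 (F): F=BWBR U=OWWG R=OBYR D=YGYW L=GROR
After move 6 (U'): U=WGOW F=GRBR R=BWYR B=OBGB L=OYOR
After move 7 (F'): F=RRGB U=WGBY R=GWYR D=YRYW L=OWOO
Query: D face = YRYW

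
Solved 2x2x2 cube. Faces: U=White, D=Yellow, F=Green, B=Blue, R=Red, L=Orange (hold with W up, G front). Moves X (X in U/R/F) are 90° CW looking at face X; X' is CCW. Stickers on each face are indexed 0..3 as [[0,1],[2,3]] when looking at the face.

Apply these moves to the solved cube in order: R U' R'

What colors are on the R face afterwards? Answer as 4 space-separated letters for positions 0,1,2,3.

Answer: Y R G R

Derivation:
After move 1 (R): R=RRRR U=WGWG F=GYGY D=YBYB B=WBWB
After move 2 (U'): U=GGWW F=OOGY R=GYRR B=RRWB L=WBOO
After move 3 (R'): R=YRGR U=GWWR F=OGGW D=YOYY B=BRBB
Query: R face = YRGR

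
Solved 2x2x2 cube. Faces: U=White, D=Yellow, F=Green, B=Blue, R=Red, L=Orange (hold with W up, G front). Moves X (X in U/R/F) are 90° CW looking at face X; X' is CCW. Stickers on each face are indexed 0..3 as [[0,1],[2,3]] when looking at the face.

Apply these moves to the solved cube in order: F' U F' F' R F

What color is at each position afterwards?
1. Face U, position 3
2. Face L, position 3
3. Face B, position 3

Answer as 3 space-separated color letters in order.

After move 1 (F'): F=GGGG U=WWRR R=YRYR D=OOYY L=OWOW
After move 2 (U): U=RWRW F=YRGG R=BBYR B=OWBB L=GGOW
After move 3 (F'): F=RGYG U=RWBY R=OBOR D=GWYY L=GWOR
After move 4 (F'): F=GGRY U=RWOO R=WBGR D=WRYY L=GYOB
After move 5 (R): R=GWRB U=RGOY F=GRRY D=WBYO B=OWWB
After move 6 (F): F=RGYR U=RGBY R=OWYB D=RGYO L=GWOB
Query 1: U[3] = Y
Query 2: L[3] = B
Query 3: B[3] = B

Answer: Y B B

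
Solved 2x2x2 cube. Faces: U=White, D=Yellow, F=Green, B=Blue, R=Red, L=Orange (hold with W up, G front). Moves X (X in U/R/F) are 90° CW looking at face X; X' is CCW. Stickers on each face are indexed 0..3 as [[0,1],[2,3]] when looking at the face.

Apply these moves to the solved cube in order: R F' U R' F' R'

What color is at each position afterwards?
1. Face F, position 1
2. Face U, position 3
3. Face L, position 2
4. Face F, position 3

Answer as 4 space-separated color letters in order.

Answer: W B O W

Derivation:
After move 1 (R): R=RRRR U=WGWG F=GYGY D=YBYB B=WBWB
After move 2 (F'): F=YYGG U=WGRR R=BRYR D=OOYB L=OGOW
After move 3 (U): U=RWRG F=BRGG R=WBYR B=OGWB L=YYOW
After move 4 (R'): R=BRWY U=RWRO F=BWGG D=ORYG B=BGOB
After move 5 (F'): F=WGBG U=RWBW R=RROY D=YWYG L=YOOR
After move 6 (R'): R=RYRO U=ROBB F=WWBW D=YGYG B=GGWB
Query 1: F[1] = W
Query 2: U[3] = B
Query 3: L[2] = O
Query 4: F[3] = W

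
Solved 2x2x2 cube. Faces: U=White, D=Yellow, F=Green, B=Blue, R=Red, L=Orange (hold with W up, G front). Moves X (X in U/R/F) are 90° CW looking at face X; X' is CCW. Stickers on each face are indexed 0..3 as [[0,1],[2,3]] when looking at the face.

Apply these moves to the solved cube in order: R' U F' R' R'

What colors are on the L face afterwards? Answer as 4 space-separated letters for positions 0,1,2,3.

After move 1 (R'): R=RRRR U=WBWB F=GWGW D=YGYG B=YBYB
After move 2 (U): U=WWBB F=RRGW R=YBRR B=OOYB L=GWOO
After move 3 (F'): F=RWRG U=WWYR R=GBYR D=WOYG L=GBOB
After move 4 (R'): R=BRGY U=WYYO F=RWRR D=WWYG B=GOOB
After move 5 (R'): R=RYBG U=WOYG F=RYRO D=WWYR B=GOWB
Query: L face = GBOB

Answer: G B O B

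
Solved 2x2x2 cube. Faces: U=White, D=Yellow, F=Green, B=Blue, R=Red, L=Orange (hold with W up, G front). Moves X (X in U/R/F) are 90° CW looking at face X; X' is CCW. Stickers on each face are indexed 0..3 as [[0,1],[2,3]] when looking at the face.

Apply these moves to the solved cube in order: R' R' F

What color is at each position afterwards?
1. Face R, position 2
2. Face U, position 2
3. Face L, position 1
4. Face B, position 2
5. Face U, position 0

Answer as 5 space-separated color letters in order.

After move 1 (R'): R=RRRR U=WBWB F=GWGW D=YGYG B=YBYB
After move 2 (R'): R=RRRR U=WYWY F=GBGB D=YWYW B=GBGB
After move 3 (F): F=GGBB U=WYOO R=WRYR D=RRYW L=OYOW
Query 1: R[2] = Y
Query 2: U[2] = O
Query 3: L[1] = Y
Query 4: B[2] = G
Query 5: U[0] = W

Answer: Y O Y G W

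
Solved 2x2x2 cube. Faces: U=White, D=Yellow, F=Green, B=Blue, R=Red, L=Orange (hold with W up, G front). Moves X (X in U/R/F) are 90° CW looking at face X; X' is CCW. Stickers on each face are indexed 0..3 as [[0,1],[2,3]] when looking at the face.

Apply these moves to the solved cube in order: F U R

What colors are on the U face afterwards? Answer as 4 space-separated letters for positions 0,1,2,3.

Answer: O R O G

Derivation:
After move 1 (F): F=GGGG U=WWOO R=WRWR D=RRYY L=OYOY
After move 2 (U): U=OWOW F=WRGG R=BBWR B=OYBB L=GGOY
After move 3 (R): R=WBRB U=OROG F=WRGY D=RBYO B=WYWB
Query: U face = OROG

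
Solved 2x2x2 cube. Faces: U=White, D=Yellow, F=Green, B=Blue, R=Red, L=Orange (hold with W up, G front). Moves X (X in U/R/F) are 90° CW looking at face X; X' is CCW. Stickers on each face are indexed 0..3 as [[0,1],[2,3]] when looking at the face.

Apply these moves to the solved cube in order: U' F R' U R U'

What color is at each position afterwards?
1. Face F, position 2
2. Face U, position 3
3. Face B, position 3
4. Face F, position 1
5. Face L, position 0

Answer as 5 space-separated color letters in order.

Answer: G R B W B

Derivation:
After move 1 (U'): U=WWWW F=OOGG R=GGRR B=RRBB L=BBOO
After move 2 (F): F=GOGO U=WWOB R=WGWR D=RGYY L=BYOY
After move 3 (R'): R=GRWW U=WBOR F=GWGB D=ROYO B=YRGB
After move 4 (U): U=OWRB F=GRGB R=YRWW B=BYGB L=GWOY
After move 5 (R): R=WYWR U=ORRB F=GOGO D=RGYB B=BYWB
After move 6 (U'): U=RBOR F=GWGO R=GOWR B=WYWB L=BYOY
Query 1: F[2] = G
Query 2: U[3] = R
Query 3: B[3] = B
Query 4: F[1] = W
Query 5: L[0] = B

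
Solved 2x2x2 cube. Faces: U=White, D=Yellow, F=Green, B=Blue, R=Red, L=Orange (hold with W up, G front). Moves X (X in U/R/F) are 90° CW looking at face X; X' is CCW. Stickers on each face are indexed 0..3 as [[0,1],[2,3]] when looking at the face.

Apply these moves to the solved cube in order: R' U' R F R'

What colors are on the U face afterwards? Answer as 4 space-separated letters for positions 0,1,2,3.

Answer: B B O W

Derivation:
After move 1 (R'): R=RRRR U=WBWB F=GWGW D=YGYG B=YBYB
After move 2 (U'): U=BBWW F=OOGW R=GWRR B=RRYB L=YBOO
After move 3 (R): R=RGRW U=BOWW F=OGGG D=YYYR B=WRBB
After move 4 (F): F=GOGG U=BOOB R=WGWW D=RRYR L=YYOY
After move 5 (R'): R=GWWW U=BBOW F=GOGB D=ROYG B=RRRB
Query: U face = BBOW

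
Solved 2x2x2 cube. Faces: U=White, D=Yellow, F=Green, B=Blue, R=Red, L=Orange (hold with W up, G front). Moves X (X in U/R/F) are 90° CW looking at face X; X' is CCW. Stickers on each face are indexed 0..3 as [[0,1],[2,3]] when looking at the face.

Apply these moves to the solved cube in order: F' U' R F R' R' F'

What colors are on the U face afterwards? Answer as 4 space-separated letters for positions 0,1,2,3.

Answer: W Y G G

Derivation:
After move 1 (F'): F=GGGG U=WWRR R=YRYR D=OOYY L=OWOW
After move 2 (U'): U=WRWR F=OWGG R=GGYR B=YRBB L=BBOW
After move 3 (R): R=YGRG U=WWWG F=OOGY D=OBYY B=RRRB
After move 4 (F): F=GOYO U=WWWB R=WGGG D=RYYY L=BOOB
After move 5 (R'): R=GGWG U=WRWR F=GWYB D=ROYO B=YRYB
After move 6 (R'): R=GGGW U=WYWY F=GRYR D=RWYB B=OROB
After move 7 (F'): F=RRGY U=WYGG R=WGRW D=OBYB L=BYOW
Query: U face = WYGG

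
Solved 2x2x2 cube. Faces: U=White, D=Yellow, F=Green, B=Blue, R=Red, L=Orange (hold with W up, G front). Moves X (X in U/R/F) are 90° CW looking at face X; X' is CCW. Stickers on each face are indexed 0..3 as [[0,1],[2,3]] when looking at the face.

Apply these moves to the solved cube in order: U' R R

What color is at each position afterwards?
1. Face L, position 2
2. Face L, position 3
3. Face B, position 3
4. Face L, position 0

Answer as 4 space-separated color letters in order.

Answer: O O B B

Derivation:
After move 1 (U'): U=WWWW F=OOGG R=GGRR B=RRBB L=BBOO
After move 2 (R): R=RGRG U=WOWG F=OYGY D=YBYR B=WRWB
After move 3 (R): R=RRGG U=WYWY F=OBGR D=YWYW B=GROB
Query 1: L[2] = O
Query 2: L[3] = O
Query 3: B[3] = B
Query 4: L[0] = B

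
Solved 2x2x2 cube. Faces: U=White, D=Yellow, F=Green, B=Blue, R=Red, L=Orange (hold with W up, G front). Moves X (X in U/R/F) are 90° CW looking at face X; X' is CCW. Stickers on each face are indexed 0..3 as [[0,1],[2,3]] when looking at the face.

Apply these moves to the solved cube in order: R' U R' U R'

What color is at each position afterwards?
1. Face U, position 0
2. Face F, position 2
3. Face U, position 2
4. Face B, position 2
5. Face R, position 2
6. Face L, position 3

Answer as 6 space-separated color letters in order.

Answer: B G O R G O

Derivation:
After move 1 (R'): R=RRRR U=WBWB F=GWGW D=YGYG B=YBYB
After move 2 (U): U=WWBB F=RRGW R=YBRR B=OOYB L=GWOO
After move 3 (R'): R=BRYR U=WYBO F=RWGB D=YRYW B=GOGB
After move 4 (U): U=BWOY F=BRGB R=GOYR B=GWGB L=RWOO
After move 5 (R'): R=ORGY U=BGOG F=BWGY D=YRYB B=WWRB
Query 1: U[0] = B
Query 2: F[2] = G
Query 3: U[2] = O
Query 4: B[2] = R
Query 5: R[2] = G
Query 6: L[3] = O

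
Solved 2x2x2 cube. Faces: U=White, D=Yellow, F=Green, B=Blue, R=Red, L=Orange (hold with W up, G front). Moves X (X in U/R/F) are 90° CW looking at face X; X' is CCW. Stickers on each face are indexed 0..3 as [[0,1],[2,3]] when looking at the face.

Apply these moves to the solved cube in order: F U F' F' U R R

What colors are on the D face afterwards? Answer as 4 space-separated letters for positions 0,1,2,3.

Answer: W O Y W

Derivation:
After move 1 (F): F=GGGG U=WWOO R=WRWR D=RRYY L=OYOY
After move 2 (U): U=OWOW F=WRGG R=BBWR B=OYBB L=GGOY
After move 3 (F'): F=RGWG U=OWBW R=RBRR D=GYYY L=GWOO
After move 4 (F'): F=GGRW U=OWRR R=YBGR D=WOYY L=GWOB
After move 5 (U): U=RORW F=YBRW R=OYGR B=GWBB L=GGOB
After move 6 (R): R=GORY U=RBRW F=YORY D=WBYG B=WWOB
After move 7 (R): R=RGYO U=RORY F=YBRG D=WOYW B=WWBB
Query: D face = WOYW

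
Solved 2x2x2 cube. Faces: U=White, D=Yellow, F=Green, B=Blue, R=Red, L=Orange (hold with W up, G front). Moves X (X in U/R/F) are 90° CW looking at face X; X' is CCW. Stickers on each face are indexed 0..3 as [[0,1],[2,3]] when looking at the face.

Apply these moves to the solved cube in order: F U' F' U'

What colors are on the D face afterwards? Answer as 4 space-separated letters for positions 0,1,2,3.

After move 1 (F): F=GGGG U=WWOO R=WRWR D=RRYY L=OYOY
After move 2 (U'): U=WOWO F=OYGG R=GGWR B=WRBB L=BBOY
After move 3 (F'): F=YGOG U=WOGW R=RGRR D=BYYY L=BOOW
After move 4 (U'): U=OWWG F=BOOG R=YGRR B=RGBB L=WROW
Query: D face = BYYY

Answer: B Y Y Y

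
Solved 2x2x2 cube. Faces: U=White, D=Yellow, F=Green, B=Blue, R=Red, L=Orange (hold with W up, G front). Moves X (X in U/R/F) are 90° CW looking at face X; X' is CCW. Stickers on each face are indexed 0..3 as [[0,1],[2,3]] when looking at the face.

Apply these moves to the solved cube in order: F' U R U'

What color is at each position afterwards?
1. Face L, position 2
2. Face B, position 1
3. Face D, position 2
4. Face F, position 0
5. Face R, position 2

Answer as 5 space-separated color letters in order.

Answer: O B Y G R

Derivation:
After move 1 (F'): F=GGGG U=WWRR R=YRYR D=OOYY L=OWOW
After move 2 (U): U=RWRW F=YRGG R=BBYR B=OWBB L=GGOW
After move 3 (R): R=YBRB U=RRRG F=YOGY D=OBYO B=WWWB
After move 4 (U'): U=RGRR F=GGGY R=YORB B=YBWB L=WWOW
Query 1: L[2] = O
Query 2: B[1] = B
Query 3: D[2] = Y
Query 4: F[0] = G
Query 5: R[2] = R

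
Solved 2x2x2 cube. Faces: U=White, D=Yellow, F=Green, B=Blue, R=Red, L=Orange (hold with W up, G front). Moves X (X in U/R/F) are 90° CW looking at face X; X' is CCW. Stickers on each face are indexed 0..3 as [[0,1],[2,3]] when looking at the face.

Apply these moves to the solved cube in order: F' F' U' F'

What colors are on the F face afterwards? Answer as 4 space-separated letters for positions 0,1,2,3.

Answer: R G O G

Derivation:
After move 1 (F'): F=GGGG U=WWRR R=YRYR D=OOYY L=OWOW
After move 2 (F'): F=GGGG U=WWYY R=OROR D=WWYY L=OROR
After move 3 (U'): U=WYWY F=ORGG R=GGOR B=ORBB L=BBOR
After move 4 (F'): F=RGOG U=WYGO R=WGWR D=BRYY L=BYOW
Query: F face = RGOG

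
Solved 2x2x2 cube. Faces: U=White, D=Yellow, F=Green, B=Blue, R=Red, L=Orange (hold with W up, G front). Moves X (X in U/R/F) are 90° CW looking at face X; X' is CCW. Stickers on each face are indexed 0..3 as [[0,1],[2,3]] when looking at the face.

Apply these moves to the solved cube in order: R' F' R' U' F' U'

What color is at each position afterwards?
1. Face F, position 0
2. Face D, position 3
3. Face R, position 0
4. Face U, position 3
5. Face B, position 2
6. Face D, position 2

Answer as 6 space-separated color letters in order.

After move 1 (R'): R=RRRR U=WBWB F=GWGW D=YGYG B=YBYB
After move 2 (F'): F=WWGG U=WBRR R=GRYR D=OOYG L=OBOW
After move 3 (R'): R=RRGY U=WYRY F=WBGR D=OWYG B=GBOB
After move 4 (U'): U=YYWR F=OBGR R=WBGY B=RROB L=GBOW
After move 5 (F'): F=BROG U=YYWG R=WBOY D=BWYG L=GROW
After move 6 (U'): U=YGYW F=GROG R=BROY B=WBOB L=RROW
Query 1: F[0] = G
Query 2: D[3] = G
Query 3: R[0] = B
Query 4: U[3] = W
Query 5: B[2] = O
Query 6: D[2] = Y

Answer: G G B W O Y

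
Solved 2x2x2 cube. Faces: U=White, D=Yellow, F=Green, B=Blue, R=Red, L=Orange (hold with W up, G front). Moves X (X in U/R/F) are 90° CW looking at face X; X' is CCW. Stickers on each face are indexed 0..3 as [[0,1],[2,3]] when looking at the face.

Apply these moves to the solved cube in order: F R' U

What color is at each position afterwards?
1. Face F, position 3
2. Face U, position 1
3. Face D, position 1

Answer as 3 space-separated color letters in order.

Answer: O W G

Derivation:
After move 1 (F): F=GGGG U=WWOO R=WRWR D=RRYY L=OYOY
After move 2 (R'): R=RRWW U=WBOB F=GWGO D=RGYG B=YBRB
After move 3 (U): U=OWBB F=RRGO R=YBWW B=OYRB L=GWOY
Query 1: F[3] = O
Query 2: U[1] = W
Query 3: D[1] = G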